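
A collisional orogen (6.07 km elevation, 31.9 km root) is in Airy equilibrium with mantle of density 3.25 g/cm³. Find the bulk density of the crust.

2.73 g/cm³

ρ_c h = (ρ_m − ρ_c) r → ρ_c (h + r) = ρ_m r → ρ_c = ρ_m r / (h + r).
ρ_c = 3.25 × 31.9 km / (6.07 km + 31.9 km) = 2.73 g/cm³.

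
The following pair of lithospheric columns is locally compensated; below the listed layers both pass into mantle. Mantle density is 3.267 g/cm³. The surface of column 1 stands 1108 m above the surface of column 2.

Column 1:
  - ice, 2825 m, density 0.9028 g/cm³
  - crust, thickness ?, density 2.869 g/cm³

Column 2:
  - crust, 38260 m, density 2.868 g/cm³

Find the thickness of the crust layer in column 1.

Take the compensation level at the base of the deeper column (depth z_c below the surface of column 1) and equate Σ ρ_i t_i down to z_c; mantle fills any gap and the z_c terms cancel.
Column 1: 2825×0.9028 + x×2.869 + (z_c − 2825 − x)×3.267
Column 2: 1108×0 + 38260×2.868 + (z_c − 1108 − 38260)×3.267
The z_c×3.267 term appears on both sides and cancels. Collect the known terms of each column as K = Σ(ρt)_known − 3.267 × (depth of known layers): K_1 = 2550.41 − 3.267×2825 = −6678.865; K_2 = 109729.68 − 3.267×(1108 + 38260) = −18885.576.
Balance: K_1 − x×(3.267 − 2.869) = K_2, so x = (K_1 − K_2)/(3.267 − 2.869) = 12206.7/0.398 = 30700 m.

30700 m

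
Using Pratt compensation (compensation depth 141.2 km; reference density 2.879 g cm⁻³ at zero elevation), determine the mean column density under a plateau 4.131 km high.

2.8 g cm⁻³

Pratt balance: ρ_ref D = ρ (D + h).
ρ = ρ_ref D/(D + h) = 2.879 × 141.2 km/(141.2 km + 4.131 km) = 2.8 g cm⁻³.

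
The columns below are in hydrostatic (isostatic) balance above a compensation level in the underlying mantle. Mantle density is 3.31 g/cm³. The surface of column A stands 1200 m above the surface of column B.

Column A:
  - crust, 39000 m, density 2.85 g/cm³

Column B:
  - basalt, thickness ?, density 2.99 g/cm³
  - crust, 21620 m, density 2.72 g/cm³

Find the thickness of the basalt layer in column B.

3790 m

Take the compensation level at the base of the deeper column (depth z_c below the surface of column A) and equate Σ ρ_i t_i down to z_c; mantle fills any gap and the z_c terms cancel.
Column A: 39000×2.85 + (z_c − 39000)×3.31
Column B: 1200×0 + x×2.99 + 21620×2.72 + (z_c − 1200 − 21620 − x)×3.31
The z_c×3.31 term appears on both sides and cancels. Collect the known terms of each column as K = Σ(ρt)_known − 3.31 × (depth of known layers): K_A = 111150 − 3.31×39000 = −17940; K_B = 58806.4 − 3.31×(1200 + 21620) = −16727.8.
Balance: K_A = K_B − x×(3.31 − 2.99), so x = (K_B − K_A)/(3.31 − 2.99) = 1212.2/0.32 = 3790 m.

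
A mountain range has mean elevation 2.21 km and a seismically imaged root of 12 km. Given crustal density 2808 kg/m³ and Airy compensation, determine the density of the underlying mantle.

3330 kg/m³

Airy balance: ρ_c h = (ρ_m − ρ_c) r → ρ_m = ρ_c (1 + h/r).
ρ_m = 2808 × (1 + 2.21 km/12 km) = 3330 kg/m³.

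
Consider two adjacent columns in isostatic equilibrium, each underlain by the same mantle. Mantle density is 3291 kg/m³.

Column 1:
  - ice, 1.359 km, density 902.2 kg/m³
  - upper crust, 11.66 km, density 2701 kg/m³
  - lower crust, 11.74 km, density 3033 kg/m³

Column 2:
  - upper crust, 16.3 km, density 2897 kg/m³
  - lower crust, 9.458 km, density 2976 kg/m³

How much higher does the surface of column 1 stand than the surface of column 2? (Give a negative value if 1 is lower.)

1.14 km

For any compensation level in the mantle, the mantle terms cancel and isostasy reduces to e = (Σt_1 − Σt_2) − (Σ(ρt)_1 − Σ(ρt)_2) / ρ_m.
Σt_1 = 24.759 km; Σt_2 = 25.758 km; Σ(ρt)_1 = 68327.1698; Σ(ρt)_2 = 75368.108 (in km·kg/m³).
e = (24.759 − 25.758) − (68327.1698 − 75368.108) / 3291 = 1.14 km.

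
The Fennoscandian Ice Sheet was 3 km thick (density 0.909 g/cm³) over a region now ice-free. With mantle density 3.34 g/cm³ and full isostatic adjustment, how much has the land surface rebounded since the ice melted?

0.816 km

Removing the load lets mantle flow back in; uplift u satisfies ρ_ice t = ρ_m u.
u = t ρ_ice/ρ_m = 3 km × 0.909/3.34 = 0.816 km.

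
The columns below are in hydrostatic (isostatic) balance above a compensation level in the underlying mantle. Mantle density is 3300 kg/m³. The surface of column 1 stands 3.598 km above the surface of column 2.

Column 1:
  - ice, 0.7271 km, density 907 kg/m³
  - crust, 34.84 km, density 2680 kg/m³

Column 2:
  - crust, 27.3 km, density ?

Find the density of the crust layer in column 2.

2880 kg/m³

Take the compensation level at the base of the deeper column (depth z_c below the surface of column 1) and equate Σ ρ_i t_i down to z_c; mantle fills any gap and the z_c terms cancel.
Column 1: 0.7271×907 + 34.84×2680 + (z_c − 35.5671)×3300
Column 2: 3.598×0 + 27.3×ρ + (z_c − 3.598 − 27.3)×3300
The z_c×3300 term appears on both sides and cancels. Collect the known terms of each column as K = Σ(ρt)_known − 3300 × (depth of known layers): K_1 = 94030.6797 − 3300×35.5671 = −23340.7503; K_2 = 0 − 3300×(3.598 + 27.3) = −101963.4.
Balance: K_1 = K_2 + 27.3×ρ, so ρ = (K_1 − K_2)/27.3 = 78622.6/27.3 = 2880 kg/m³.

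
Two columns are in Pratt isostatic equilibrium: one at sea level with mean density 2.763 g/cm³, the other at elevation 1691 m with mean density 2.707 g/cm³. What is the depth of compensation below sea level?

81700 m

ρ_ref D = ρ (D + h) → D (ρ_ref − ρ) = ρ h.
D = ρ h/(ρ_ref − ρ) = 2.707 × 1691 m/(2.763 − 2.707) = 81700 m.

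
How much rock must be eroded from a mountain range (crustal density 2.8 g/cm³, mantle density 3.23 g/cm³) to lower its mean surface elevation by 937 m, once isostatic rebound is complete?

Net drop Δ = e − u = e − e ρ_c/ρ_m = e (ρ_m − ρ_c)/ρ_m.
e = Δ ρ_m/(ρ_m − ρ_c) = 937 m × 3.23/0.43 = 7040 m.

7040 m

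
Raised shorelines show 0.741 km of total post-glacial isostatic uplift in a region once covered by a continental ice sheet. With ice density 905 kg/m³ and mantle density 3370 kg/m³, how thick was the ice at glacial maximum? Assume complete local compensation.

u = t ρ_ice/ρ_m → t = u ρ_m/ρ_ice = 0.741 km × 3370/905 = 2.76 km.

2.76 km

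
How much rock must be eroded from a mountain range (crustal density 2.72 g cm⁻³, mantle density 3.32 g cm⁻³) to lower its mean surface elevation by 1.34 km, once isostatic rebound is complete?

7.41 km

Net drop Δ = e − u = e − e ρ_c/ρ_m = e (ρ_m − ρ_c)/ρ_m.
e = Δ ρ_m/(ρ_m − ρ_c) = 1.34 km × 3.32/0.6 = 7.41 km.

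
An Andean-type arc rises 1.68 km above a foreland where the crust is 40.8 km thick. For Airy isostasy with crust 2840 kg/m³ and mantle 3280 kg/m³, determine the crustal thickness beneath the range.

53.3 km

Root depth r = h ρ_c / (ρ_m − ρ_c) = 1.68 km × 2840 / 440 = 10.84 km.
Total thickness = T + h + r = 40.8 km + 1.68 km + 10.84 km = 53.3 km.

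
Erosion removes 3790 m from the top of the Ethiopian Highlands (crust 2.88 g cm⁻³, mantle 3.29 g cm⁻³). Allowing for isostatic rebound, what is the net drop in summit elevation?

472 m

Rebound u = e ρ_c/ρ_m = 3790 m × 2.88/3.29 = 3318 m.
Net surface drop = e − u = 3790 m − 3318 m = e (ρ_m − ρ_c)/ρ_m = 472 m.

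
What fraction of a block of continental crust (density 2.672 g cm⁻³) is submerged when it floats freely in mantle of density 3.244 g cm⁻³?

82.4%

Submerged fraction = ρ_obj/ρ_fluid = 2.672/3.244 = 82.4%.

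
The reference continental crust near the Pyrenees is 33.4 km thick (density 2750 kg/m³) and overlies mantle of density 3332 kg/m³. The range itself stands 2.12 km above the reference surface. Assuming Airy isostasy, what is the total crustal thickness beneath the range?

Root depth r = h ρ_c / (ρ_m − ρ_c) = 2.12 km × 2750 / 582 = 10.02 km.
Total thickness = T + h + r = 33.4 km + 2.12 km + 10.02 km = 45.5 km.

45.5 km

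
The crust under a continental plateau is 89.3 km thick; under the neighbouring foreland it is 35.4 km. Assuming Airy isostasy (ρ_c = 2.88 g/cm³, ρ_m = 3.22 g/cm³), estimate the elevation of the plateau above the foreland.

Excess crust Δ = 89.3 km − 35.4 km = 53.9 km, split between elevation h and root r with h + r = Δ.
Airy balance ρ_c h = (ρ_m − ρ_c) r gives r = h ρ_c/(ρ_m − ρ_c), so h (1 + ρ_c/(ρ_m − ρ_c)) = Δ, i.e. h = Δ (ρ_m − ρ_c)/ρ_m.
h = 53.9 km × 0.34/3.22 = 5.69 km.

5.69 km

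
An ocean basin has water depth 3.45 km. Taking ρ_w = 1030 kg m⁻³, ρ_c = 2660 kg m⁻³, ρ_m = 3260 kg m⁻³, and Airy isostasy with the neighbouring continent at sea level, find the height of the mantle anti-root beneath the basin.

By Archimedes' principle applied to the lithosphere: replacing crust with seawater at the top is compensated by replacing crust with mantle at the base: d (ρ_c − ρ_w) = a (ρ_m − ρ_c).
a = d (ρ_c − ρ_w)/(ρ_m − ρ_c) = 3.45 km × 1630/600 = 9.37 km.

9.37 km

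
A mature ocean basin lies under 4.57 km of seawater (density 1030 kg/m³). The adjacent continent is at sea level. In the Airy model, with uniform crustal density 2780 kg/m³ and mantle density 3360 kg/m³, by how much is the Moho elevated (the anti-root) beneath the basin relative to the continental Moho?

13.8 km

Isostatic balance requires: replacing crust with seawater at the top is compensated by replacing crust with mantle at the base: d (ρ_c − ρ_w) = a (ρ_m − ρ_c).
a = d (ρ_c − ρ_w)/(ρ_m − ρ_c) = 4.57 km × 1750/580 = 13.8 km.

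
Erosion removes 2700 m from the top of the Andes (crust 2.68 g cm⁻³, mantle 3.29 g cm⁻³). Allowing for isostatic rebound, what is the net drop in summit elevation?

Rebound u = e ρ_c/ρ_m = 2700 m × 2.68/3.29 = 2199 m.
Net surface drop = e − u = 2700 m − 2199 m = e (ρ_m − ρ_c)/ρ_m = 501 m.

501 m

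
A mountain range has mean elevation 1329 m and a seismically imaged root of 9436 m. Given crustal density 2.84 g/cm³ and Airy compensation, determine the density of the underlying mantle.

3.24 g/cm³

Airy balance: ρ_c h = (ρ_m − ρ_c) r → ρ_m = ρ_c (1 + h/r).
ρ_m = 2.84 × (1 + 1329 m/9436 m) = 3.24 g/cm³.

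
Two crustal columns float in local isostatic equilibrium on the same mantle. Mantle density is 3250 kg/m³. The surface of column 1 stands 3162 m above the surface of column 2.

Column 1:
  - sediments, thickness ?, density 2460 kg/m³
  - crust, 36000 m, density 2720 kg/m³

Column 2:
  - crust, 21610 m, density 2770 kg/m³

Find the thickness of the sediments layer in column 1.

Take the compensation level at the base of the deeper column (depth z_c below the surface of column 1) and equate Σ ρ_i t_i down to z_c; mantle fills any gap and the z_c terms cancel.
Column 1: x×2460 + 36000×2720 + (z_c − 36000 − x)×3250
Column 2: 3162×0 + 21610×2770 + (z_c − 3162 − 21610)×3250
The z_c×3250 term appears on both sides and cancels. Collect the known terms of each column as K = Σ(ρt)_known − 3250 × (depth of known layers): K_1 = 97920000 − 3250×36000 = −19080000; K_2 = 59859700 − 3250×(3162 + 21610) = −20649300.
Balance: K_1 − x×(3250 − 2460) = K_2, so x = (K_1 − K_2)/(3250 − 2460) = 1569300/790 = 1990 m.

1990 m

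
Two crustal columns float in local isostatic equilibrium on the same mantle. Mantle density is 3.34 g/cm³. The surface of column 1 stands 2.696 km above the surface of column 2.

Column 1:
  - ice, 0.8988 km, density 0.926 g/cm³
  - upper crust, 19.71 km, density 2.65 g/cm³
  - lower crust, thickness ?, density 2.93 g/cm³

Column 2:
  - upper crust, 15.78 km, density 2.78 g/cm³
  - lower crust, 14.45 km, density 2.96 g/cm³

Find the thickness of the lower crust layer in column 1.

18.4 km

Take the compensation level at the base of the deeper column (depth z_c below the surface of column 1) and equate Σ ρ_i t_i down to z_c; mantle fills any gap and the z_c terms cancel.
Column 1: 0.8988×0.926 + 19.71×2.65 + x×2.93 + (z_c − 20.6088 − x)×3.34
Column 2: 2.696×0 + 15.78×2.78 + 14.45×2.96 + (z_c − 2.696 − 30.23)×3.34
The z_c×3.34 term appears on both sides and cancels. Collect the known terms of each column as K = Σ(ρt)_known − 3.34 × (depth of known layers): K_1 = 53.0637888 − 3.34×20.6088 = −15.7696032; K_2 = 86.6404 − 3.34×(2.696 + 30.23) = −23.33244.
Balance: K_1 − x×(3.34 − 2.93) = K_2, so x = (K_1 − K_2)/(3.34 − 2.93) = 7.56284/0.41 = 18.4 km.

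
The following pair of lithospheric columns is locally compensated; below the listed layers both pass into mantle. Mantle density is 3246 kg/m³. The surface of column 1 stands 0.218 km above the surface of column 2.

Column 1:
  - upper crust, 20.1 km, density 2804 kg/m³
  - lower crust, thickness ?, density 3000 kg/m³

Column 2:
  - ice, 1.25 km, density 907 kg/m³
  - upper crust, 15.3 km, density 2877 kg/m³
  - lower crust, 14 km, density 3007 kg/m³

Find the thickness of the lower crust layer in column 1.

Take the compensation level at the base of the deeper column (depth z_c below the surface of column 1) and equate Σ ρ_i t_i down to z_c; mantle fills any gap and the z_c terms cancel.
Column 1: 20.1×2804 + x×3000 + (z_c − 20.1 − x)×3246
Column 2: 0.218×0 + 1.25×907 + 15.3×2877 + 14×3007 + (z_c − 0.218 − 30.55)×3246
The z_c×3246 term appears on both sides and cancels. Collect the known terms of each column as K = Σ(ρt)_known − 3246 × (depth of known layers): K_1 = 56360.4 − 3246×20.1 = −8884.2; K_2 = 87249.85 − 3246×(0.218 + 30.55) = −12623.078.
Balance: K_1 − x×(3246 − 3000) = K_2, so x = (K_1 − K_2)/(3246 − 3000) = 3738.88/246 = 15.2 km.

15.2 km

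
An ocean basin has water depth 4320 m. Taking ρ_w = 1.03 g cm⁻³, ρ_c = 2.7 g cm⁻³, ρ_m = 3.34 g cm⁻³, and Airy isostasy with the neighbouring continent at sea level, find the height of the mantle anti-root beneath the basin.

For local isostatic compensation: replacing crust with seawater at the top is compensated by replacing crust with mantle at the base: d (ρ_c − ρ_w) = a (ρ_m − ρ_c).
a = d (ρ_c − ρ_w)/(ρ_m − ρ_c) = 4320 m × 1.67/0.64 = 11300 m.

11300 m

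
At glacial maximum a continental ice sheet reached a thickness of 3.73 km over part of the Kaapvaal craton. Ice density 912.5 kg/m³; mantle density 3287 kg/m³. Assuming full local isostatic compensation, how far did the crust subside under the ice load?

By Archimedes' principle applied to the lithosphere: the ice load ρ_ice t is balanced by mantle displaced below, ρ_m s.
s = t ρ_ice / ρ_m = 3.73 km × 912.5/3287 = 1.04 km.

1.04 km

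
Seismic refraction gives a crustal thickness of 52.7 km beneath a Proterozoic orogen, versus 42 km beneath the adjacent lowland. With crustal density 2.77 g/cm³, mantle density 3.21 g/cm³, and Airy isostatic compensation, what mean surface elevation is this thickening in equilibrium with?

Excess crust Δ = 52.7 km − 42 km = 10.7 km, split between elevation h and root r with h + r = Δ.
Airy balance ρ_c h = (ρ_m − ρ_c) r gives r = h ρ_c/(ρ_m − ρ_c), so h (1 + ρ_c/(ρ_m − ρ_c)) = Δ, i.e. h = Δ (ρ_m − ρ_c)/ρ_m.
h = 10.7 km × 0.44/3.21 = 1.47 km.

1.47 km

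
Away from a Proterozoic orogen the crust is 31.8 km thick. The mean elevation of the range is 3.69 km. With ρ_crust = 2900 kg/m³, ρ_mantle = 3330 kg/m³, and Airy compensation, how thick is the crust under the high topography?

60.4 km

Root depth r = h ρ_c / (ρ_m − ρ_c) = 3.69 km × 2900 / 430 = 24.89 km.
Total thickness = T + h + r = 31.8 km + 3.69 km + 24.89 km = 60.4 km.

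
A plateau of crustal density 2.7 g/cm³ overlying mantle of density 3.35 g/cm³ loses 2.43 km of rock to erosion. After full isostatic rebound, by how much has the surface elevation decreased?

Rebound u = e ρ_c/ρ_m = 2.43 km × 2.7/3.35 = 1.959 km.
Net surface drop = e − u = 2.43 km − 1.959 km = e (ρ_m − ρ_c)/ρ_m = 0.471 km.

0.471 km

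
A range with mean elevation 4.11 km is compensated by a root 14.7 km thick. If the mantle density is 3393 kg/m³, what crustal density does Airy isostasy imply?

2650 kg/m³

ρ_c h = (ρ_m − ρ_c) r → ρ_c (h + r) = ρ_m r → ρ_c = ρ_m r / (h + r).
ρ_c = 3393 × 14.7 km / (4.11 km + 14.7 km) = 2650 kg/m³.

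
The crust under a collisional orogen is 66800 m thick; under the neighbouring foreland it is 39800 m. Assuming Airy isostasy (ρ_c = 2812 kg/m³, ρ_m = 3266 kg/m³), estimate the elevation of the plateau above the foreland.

Excess crust Δ = 66800 m − 39800 m = 27000 m, split between elevation h and root r with h + r = Δ.
Airy balance ρ_c h = (ρ_m − ρ_c) r gives r = h ρ_c/(ρ_m − ρ_c), so h (1 + ρ_c/(ρ_m − ρ_c)) = Δ, i.e. h = Δ (ρ_m − ρ_c)/ρ_m.
h = 27000 m × 454/3266 = 3750 m.

3750 m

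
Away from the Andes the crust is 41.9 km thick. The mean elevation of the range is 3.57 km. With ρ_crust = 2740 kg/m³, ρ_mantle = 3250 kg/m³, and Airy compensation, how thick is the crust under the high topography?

Root depth r = h ρ_c / (ρ_m − ρ_c) = 3.57 km × 2740 / 510 = 19.18 km.
Total thickness = T + h + r = 41.9 km + 3.57 km + 19.18 km = 64.7 km.

64.7 km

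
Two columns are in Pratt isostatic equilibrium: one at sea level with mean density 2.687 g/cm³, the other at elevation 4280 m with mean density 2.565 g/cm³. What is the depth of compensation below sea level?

90000 m

ρ_ref D = ρ (D + h) → D (ρ_ref − ρ) = ρ h.
D = ρ h/(ρ_ref − ρ) = 2.565 × 4280 m/(2.687 − 2.565) = 90000 m.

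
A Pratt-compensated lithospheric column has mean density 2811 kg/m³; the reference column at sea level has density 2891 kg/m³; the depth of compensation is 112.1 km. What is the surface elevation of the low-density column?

3.19 km

ρ_ref D = ρ (D + h) → h = D (ρ_ref − ρ)/ρ.
h = 112.1 km × (2891 − 2811)/2811 = 3.19 km.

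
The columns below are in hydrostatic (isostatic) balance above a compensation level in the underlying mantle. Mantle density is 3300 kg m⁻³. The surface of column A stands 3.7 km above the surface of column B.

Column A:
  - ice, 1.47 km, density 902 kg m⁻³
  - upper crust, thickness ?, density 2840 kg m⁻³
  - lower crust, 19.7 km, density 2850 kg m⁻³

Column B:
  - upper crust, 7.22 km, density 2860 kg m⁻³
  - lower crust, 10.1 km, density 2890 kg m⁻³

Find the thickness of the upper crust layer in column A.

15.5 km

Take the compensation level at the base of the deeper column (depth z_c below the surface of column A) and equate Σ ρ_i t_i down to z_c; mantle fills any gap and the z_c terms cancel.
Column A: 1.47×902 + x×2840 + 19.7×2850 + (z_c − 21.17 − x)×3300
Column B: 3.7×0 + 7.22×2860 + 10.1×2890 + (z_c − 3.7 − 17.32)×3300
The z_c×3300 term appears on both sides and cancels. Collect the known terms of each column as K = Σ(ρt)_known − 3300 × (depth of known layers): K_A = 57470.94 − 3300×21.17 = −12390.06; K_B = 49838.2 − 3300×(3.7 + 17.32) = −19527.8.
Balance: K_A − x×(3300 − 2840) = K_B, so x = (K_A − K_B)/(3300 − 2840) = 7137.74/460 = 15.5 km.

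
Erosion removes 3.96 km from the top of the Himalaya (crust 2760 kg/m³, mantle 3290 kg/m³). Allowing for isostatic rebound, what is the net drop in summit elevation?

Rebound u = e ρ_c/ρ_m = 3.96 km × 2760/3290 = 3.322 km.
Net surface drop = e − u = 3.96 km − 3.322 km = e (ρ_m − ρ_c)/ρ_m = 0.638 km.

0.638 km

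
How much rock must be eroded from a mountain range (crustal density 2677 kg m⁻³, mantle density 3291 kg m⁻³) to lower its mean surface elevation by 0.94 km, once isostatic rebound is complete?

Net drop Δ = e − u = e − e ρ_c/ρ_m = e (ρ_m − ρ_c)/ρ_m.
e = Δ ρ_m/(ρ_m − ρ_c) = 0.94 km × 3291/614 = 5.04 km.

5.04 km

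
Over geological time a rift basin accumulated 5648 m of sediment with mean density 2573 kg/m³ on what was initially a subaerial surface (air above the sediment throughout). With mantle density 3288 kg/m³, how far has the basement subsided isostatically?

Subaerial load: s = t ρ_sed / ρ_m = 5648 m × 2573/3288 = 4420 m.

4420 m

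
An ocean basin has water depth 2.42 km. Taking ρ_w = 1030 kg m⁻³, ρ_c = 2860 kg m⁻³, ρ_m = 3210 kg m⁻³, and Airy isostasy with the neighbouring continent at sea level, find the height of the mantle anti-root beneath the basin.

12.7 km

By Archimedes' principle applied to the lithosphere: replacing crust with seawater at the top is compensated by replacing crust with mantle at the base: d (ρ_c − ρ_w) = a (ρ_m − ρ_c).
a = d (ρ_c − ρ_w)/(ρ_m − ρ_c) = 2.42 km × 1830/350 = 12.7 km.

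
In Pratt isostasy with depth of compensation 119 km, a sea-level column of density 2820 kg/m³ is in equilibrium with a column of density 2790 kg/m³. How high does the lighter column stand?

ρ_ref D = ρ (D + h) → h = D (ρ_ref − ρ)/ρ.
h = 119 km × (2820 − 2790)/2790 = 1.28 km.

1.28 km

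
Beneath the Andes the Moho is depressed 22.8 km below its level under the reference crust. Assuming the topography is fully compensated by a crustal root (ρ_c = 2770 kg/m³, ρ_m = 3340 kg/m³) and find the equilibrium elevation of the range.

Isostatic balance requires: ρ_c h = (ρ_m − ρ_c) r.
h = r (ρ_m − ρ_c) / ρ_c = 22.8 km × (3340 − 2770) / 2770 = 4.69 km.

4.69 km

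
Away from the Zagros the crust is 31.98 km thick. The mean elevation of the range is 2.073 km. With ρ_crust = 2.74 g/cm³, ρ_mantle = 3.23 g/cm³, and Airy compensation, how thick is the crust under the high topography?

Root depth r = h ρ_c / (ρ_m − ρ_c) = 2.073 km × 2.74 / 0.49 = 11.59 km.
Total thickness = T + h + r = 31.98 km + 2.073 km + 11.59 km = 45.6 km.

45.6 km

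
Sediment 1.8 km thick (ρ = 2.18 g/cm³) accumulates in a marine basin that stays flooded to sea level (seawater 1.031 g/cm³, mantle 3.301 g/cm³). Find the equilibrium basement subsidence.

0.911 km

Submarine loading: the sediment displaces seawater, and the subsidence is in turn flooded, so s (ρ_m − ρ_w) = t (ρ_sed − ρ_w).
s = 1.8 km × (2.18 − 1.031) / (3.301 − 1.031) = 0.911 km.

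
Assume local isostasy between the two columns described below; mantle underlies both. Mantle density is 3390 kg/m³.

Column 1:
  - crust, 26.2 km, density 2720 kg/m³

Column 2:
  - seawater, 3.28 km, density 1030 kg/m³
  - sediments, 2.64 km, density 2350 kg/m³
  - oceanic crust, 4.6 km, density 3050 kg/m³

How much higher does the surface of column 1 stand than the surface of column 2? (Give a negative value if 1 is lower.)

For any compensation level in the mantle, the mantle terms cancel and isostasy reduces to e = (Σt_1 − Σt_2) − (Σ(ρt)_1 − Σ(ρt)_2) / ρ_m.
Σt_1 = 26.2 km; Σt_2 = 10.52 km; Σ(ρt)_1 = 71264; Σ(ρt)_2 = 23612.4 (in km·kg/m³).
e = (26.2 − 10.52) − (71264 − 23612.4) / 3390 = 1.62 km.

1.62 km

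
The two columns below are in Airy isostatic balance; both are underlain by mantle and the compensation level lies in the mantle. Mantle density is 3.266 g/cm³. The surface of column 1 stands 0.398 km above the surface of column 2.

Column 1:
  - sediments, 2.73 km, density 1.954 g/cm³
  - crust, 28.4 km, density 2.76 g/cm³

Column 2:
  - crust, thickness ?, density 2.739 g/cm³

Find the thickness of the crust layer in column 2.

31.6 km

Take the compensation level at the base of the deeper column (depth z_c below the surface of column 1) and equate Σ ρ_i t_i down to z_c; mantle fills any gap and the z_c terms cancel.
Column 1: 2.73×1.954 + 28.4×2.76 + (z_c − 31.13)×3.266
Column 2: 0.398×0 + x×2.739 + (z_c − 0.398 − 0 − x)×3.266
The z_c×3.266 term appears on both sides and cancels. Collect the known terms of each column as K = Σ(ρt)_known − 3.266 × (depth of known layers): K_1 = 83.71842 − 3.266×31.13 = −17.95216; K_2 = 0 − 3.266×(0.398 + 0) = −1.299868.
Balance: K_1 = K_2 − x×(3.266 − 2.739), so x = (K_2 − K_1)/(3.266 − 2.739) = 16.6523/0.527 = 31.6 km.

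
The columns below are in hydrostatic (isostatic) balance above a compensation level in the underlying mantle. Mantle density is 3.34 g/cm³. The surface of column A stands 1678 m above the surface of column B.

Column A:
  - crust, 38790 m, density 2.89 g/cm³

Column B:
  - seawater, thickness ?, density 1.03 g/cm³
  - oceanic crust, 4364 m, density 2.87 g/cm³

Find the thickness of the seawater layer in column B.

Take the compensation level at the base of the deeper column (depth z_c below the surface of column A) and equate Σ ρ_i t_i down to z_c; mantle fills any gap and the z_c terms cancel.
Column A: 38790×2.89 + (z_c − 38790)×3.34
Column B: 1678×0 + x×1.03 + 4364×2.87 + (z_c − 1678 − 4364 − x)×3.34
The z_c×3.34 term appears on both sides and cancels. Collect the known terms of each column as K = Σ(ρt)_known − 3.34 × (depth of known layers): K_A = 112103.1 − 3.34×38790 = −17455.5; K_B = 12524.68 − 3.34×(1678 + 4364) = −7655.6.
Balance: K_A = K_B − x×(3.34 − 1.03), so x = (K_B − K_A)/(3.34 − 1.03) = 9799.9/2.31 = 4240 m.

4240 m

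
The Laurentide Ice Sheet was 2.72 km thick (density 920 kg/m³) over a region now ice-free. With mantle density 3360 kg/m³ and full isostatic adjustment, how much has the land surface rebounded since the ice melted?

Removing the load lets mantle flow back in; uplift u satisfies ρ_ice t = ρ_m u.
u = t ρ_ice/ρ_m = 2.72 km × 920/3360 = 0.745 km.

0.745 km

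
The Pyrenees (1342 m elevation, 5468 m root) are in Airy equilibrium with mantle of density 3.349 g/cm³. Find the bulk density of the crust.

ρ_c h = (ρ_m − ρ_c) r → ρ_c (h + r) = ρ_m r → ρ_c = ρ_m r / (h + r).
ρ_c = 3.349 × 5468 m / (1342 m + 5468 m) = 2.69 g/cm³.

2.69 g/cm³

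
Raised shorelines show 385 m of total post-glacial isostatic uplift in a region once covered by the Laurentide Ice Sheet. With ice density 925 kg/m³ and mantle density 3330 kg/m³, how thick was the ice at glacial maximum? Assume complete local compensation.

u = t ρ_ice/ρ_m → t = u ρ_m/ρ_ice = 385 m × 3330/925 = 1390 m.

1390 m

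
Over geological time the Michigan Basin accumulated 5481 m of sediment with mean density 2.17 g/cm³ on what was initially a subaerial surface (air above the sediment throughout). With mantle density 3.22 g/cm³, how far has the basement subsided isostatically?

Subaerial load: s = t ρ_sed / ρ_m = 5481 m × 2.17/3.22 = 3690 m.

3690 m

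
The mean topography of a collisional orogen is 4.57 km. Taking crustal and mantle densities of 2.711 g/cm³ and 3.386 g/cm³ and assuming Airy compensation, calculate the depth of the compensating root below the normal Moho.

Equating mass per unit area of the two columns: the weight of the topography is balanced by the buoyancy of the root, ρ_c h = (ρ_m − ρ_c) r.
r = h · ρ_c / (ρ_m − ρ_c) = 4.57 km × 2.711 / (3.386 − 2.711) = 18.4 km.

18.4 km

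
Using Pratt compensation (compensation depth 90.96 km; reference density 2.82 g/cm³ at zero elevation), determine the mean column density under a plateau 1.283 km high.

2.78 g/cm³

Pratt balance: ρ_ref D = ρ (D + h).
ρ = ρ_ref D/(D + h) = 2.82 × 90.96 km/(90.96 km + 1.283 km) = 2.78 g/cm³.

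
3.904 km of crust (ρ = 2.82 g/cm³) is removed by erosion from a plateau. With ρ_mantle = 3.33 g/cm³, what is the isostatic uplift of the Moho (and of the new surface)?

3.31 km

Unloading: uplift u = e ρ_c/ρ_m = 3.904 km × 2.82/3.33 = 3.31 km.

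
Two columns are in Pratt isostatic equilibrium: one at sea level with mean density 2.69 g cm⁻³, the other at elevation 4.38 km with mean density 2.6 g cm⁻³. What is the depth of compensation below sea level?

ρ_ref D = ρ (D + h) → D (ρ_ref − ρ) = ρ h.
D = ρ h/(ρ_ref − ρ) = 2.6 × 4.38 km/(2.69 − 2.6) = 127 km.

127 km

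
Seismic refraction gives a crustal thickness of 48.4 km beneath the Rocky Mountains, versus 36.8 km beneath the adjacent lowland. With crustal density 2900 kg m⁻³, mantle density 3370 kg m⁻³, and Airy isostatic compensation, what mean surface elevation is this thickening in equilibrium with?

1.62 km

Excess crust Δ = 48.4 km − 36.8 km = 11.6 km, split between elevation h and root r with h + r = Δ.
Airy balance ρ_c h = (ρ_m − ρ_c) r gives r = h ρ_c/(ρ_m − ρ_c), so h (1 + ρ_c/(ρ_m − ρ_c)) = Δ, i.e. h = Δ (ρ_m − ρ_c)/ρ_m.
h = 11.6 km × 470/3370 = 1.62 km.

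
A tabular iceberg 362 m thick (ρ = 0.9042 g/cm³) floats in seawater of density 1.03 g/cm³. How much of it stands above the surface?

Floating equilibrium: submerged depth d = t ρ_obj/ρ_fluid = 362 m × 0.9042/1.03 = 317.8 m.
Freeboard = t − d = 362 m − 317.8 m = 44.2 m.

44.2 m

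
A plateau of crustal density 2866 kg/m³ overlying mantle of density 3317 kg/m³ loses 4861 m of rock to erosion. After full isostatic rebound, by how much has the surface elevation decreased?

661 m

Rebound u = e ρ_c/ρ_m = 4861 m × 2866/3317 = 4200 m.
Net surface drop = e − u = 4861 m − 4200 m = e (ρ_m − ρ_c)/ρ_m = 661 m.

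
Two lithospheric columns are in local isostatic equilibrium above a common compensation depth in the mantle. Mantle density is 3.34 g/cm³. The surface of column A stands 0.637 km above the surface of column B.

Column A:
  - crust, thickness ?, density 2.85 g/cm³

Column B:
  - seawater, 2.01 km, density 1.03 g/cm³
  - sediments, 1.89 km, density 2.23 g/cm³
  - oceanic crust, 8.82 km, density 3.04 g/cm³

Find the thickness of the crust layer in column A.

Take the compensation level at the base of the deeper column (depth z_c below the surface of column A) and equate Σ ρ_i t_i down to z_c; mantle fills any gap and the z_c terms cancel.
Column A: x×2.85 + (z_c − 0 − x)×3.34
Column B: 0.637×0 + 2.01×1.03 + 1.89×2.23 + 8.82×3.04 + (z_c − 0.637 − 12.72)×3.34
The z_c×3.34 term appears on both sides and cancels. Collect the known terms of each column as K = Σ(ρt)_known − 3.34 × (depth of known layers): K_A = 0 − 3.34×0 = 0; K_B = 33.0978 − 3.34×(0.637 + 12.72) = −11.51458.
Balance: K_A − x×(3.34 − 2.85) = K_B, so x = (K_A − K_B)/(3.34 − 2.85) = 11.5146/0.49 = 23.5 km.

23.5 km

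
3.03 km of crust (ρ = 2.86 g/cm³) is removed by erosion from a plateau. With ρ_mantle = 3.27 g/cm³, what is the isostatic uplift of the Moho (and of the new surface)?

2.65 km

Unloading: uplift u = e ρ_c/ρ_m = 3.03 km × 2.86/3.27 = 2.65 km.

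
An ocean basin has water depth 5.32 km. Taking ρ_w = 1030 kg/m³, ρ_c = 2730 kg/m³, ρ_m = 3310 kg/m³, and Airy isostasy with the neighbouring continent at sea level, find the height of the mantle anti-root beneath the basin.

Balancing pressure at the compensation depth: replacing crust with seawater at the top is compensated by replacing crust with mantle at the base: d (ρ_c − ρ_w) = a (ρ_m − ρ_c).
a = d (ρ_c − ρ_w)/(ρ_m − ρ_c) = 5.32 km × 1700/580 = 15.6 km.

15.6 km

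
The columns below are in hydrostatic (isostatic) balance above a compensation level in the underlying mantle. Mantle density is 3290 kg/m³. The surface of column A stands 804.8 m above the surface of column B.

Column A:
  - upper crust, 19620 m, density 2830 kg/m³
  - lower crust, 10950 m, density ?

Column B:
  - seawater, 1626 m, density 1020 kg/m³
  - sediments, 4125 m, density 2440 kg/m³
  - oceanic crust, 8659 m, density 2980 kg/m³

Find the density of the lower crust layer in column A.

2970 kg/m³

Take the compensation level at the base of the deeper column (depth z_c below the surface of column A) and equate Σ ρ_i t_i down to z_c; mantle fills any gap and the z_c terms cancel.
Column A: 19620×2830 + 10950×ρ + (z_c − 30570)×3290
Column B: 804.8×0 + 1626×1020 + 4125×2440 + 8659×2980 + (z_c − 804.8 − 14410)×3290
The z_c×3290 term appears on both sides and cancels. Collect the known terms of each column as K = Σ(ρt)_known − 3290 × (depth of known layers): K_A = 55524600 − 3290×30570 = −45050700; K_B = 37527340 − 3290×(804.8 + 14410) = −12529352.
Balance: K_A + 10950×ρ = K_B, so ρ = (K_B − K_A)/10950 = 32521300/10950 = 2970 kg/m³.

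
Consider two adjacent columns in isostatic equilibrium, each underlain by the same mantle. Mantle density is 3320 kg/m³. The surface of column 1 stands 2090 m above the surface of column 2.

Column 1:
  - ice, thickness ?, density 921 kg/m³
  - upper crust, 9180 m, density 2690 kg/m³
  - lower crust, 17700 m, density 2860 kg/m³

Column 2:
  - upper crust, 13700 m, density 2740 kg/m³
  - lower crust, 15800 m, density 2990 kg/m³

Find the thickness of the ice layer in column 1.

Take the compensation level at the base of the deeper column (depth z_c below the surface of column 1) and equate Σ ρ_i t_i down to z_c; mantle fills any gap and the z_c terms cancel.
Column 1: x×921 + 9180×2690 + 17700×2860 + (z_c − 26880 − x)×3320
Column 2: 2090×0 + 13700×2740 + 15800×2990 + (z_c − 2090 − 29500)×3320
The z_c×3320 term appears on both sides and cancels. Collect the known terms of each column as K = Σ(ρt)_known − 3320 × (depth of known layers): K_1 = 75316200 − 3320×26880 = −13925400; K_2 = 84780000 − 3320×(2090 + 29500) = −20098800.
Balance: K_1 − x×(3320 − 921) = K_2, so x = (K_1 − K_2)/(3320 − 921) = 6173400/2399 = 2570 m.

2570 m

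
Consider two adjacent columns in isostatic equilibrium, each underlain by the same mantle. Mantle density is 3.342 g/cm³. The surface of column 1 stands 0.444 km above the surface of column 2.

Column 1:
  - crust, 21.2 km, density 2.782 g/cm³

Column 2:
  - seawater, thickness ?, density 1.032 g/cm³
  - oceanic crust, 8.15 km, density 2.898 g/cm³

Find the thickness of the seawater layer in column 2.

Take the compensation level at the base of the deeper column (depth z_c below the surface of column 1) and equate Σ ρ_i t_i down to z_c; mantle fills any gap and the z_c terms cancel.
Column 1: 21.2×2.782 + (z_c − 21.2)×3.342
Column 2: 0.444×0 + x×1.032 + 8.15×2.898 + (z_c − 0.444 − 8.15 − x)×3.342
The z_c×3.342 term appears on both sides and cancels. Collect the known terms of each column as K = Σ(ρt)_known − 3.342 × (depth of known layers): K_1 = 58.9784 − 3.342×21.2 = −11.872; K_2 = 23.6187 − 3.342×(0.444 + 8.15) = −5.102448.
Balance: K_1 = K_2 − x×(3.342 − 1.032), so x = (K_2 − K_1)/(3.342 − 1.032) = 6.76955/2.31 = 2.93 km.

2.93 km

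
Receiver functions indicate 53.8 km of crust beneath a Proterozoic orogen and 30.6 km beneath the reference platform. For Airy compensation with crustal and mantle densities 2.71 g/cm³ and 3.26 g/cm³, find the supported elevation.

Excess crust Δ = 53.8 km − 30.6 km = 23.2 km, split between elevation h and root r with h + r = Δ.
Airy balance ρ_c h = (ρ_m − ρ_c) r gives r = h ρ_c/(ρ_m − ρ_c), so h (1 + ρ_c/(ρ_m − ρ_c)) = Δ, i.e. h = Δ (ρ_m − ρ_c)/ρ_m.
h = 23.2 km × 0.55/3.26 = 3.91 km.

3.91 km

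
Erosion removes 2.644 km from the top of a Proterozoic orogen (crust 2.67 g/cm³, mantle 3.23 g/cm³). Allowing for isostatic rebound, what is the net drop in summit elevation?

0.458 km

Rebound u = e ρ_c/ρ_m = 2.644 km × 2.67/3.23 = 2.186 km.
Net surface drop = e − u = 2.644 km − 2.186 km = e (ρ_m − ρ_c)/ρ_m = 0.458 km.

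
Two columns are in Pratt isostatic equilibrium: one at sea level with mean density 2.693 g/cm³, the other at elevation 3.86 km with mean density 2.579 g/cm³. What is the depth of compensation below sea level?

87.3 km

ρ_ref D = ρ (D + h) → D (ρ_ref − ρ) = ρ h.
D = ρ h/(ρ_ref − ρ) = 2.579 × 3.86 km/(2.693 − 2.579) = 87.3 km.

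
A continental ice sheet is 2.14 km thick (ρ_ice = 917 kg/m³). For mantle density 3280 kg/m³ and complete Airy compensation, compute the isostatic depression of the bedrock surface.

0.598 km

Equating mass per unit area of the two columns: the ice load ρ_ice t is balanced by mantle displaced below, ρ_m s.
s = t ρ_ice / ρ_m = 2.14 km × 917/3280 = 0.598 km.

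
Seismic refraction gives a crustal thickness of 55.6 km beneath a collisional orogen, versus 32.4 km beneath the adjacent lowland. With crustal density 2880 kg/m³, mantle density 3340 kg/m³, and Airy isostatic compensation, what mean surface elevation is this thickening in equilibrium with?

Excess crust Δ = 55.6 km − 32.4 km = 23.2 km, split between elevation h and root r with h + r = Δ.
Airy balance ρ_c h = (ρ_m − ρ_c) r gives r = h ρ_c/(ρ_m − ρ_c), so h (1 + ρ_c/(ρ_m − ρ_c)) = Δ, i.e. h = Δ (ρ_m − ρ_c)/ρ_m.
h = 23.2 km × 460/3340 = 3.2 km.

3.2 km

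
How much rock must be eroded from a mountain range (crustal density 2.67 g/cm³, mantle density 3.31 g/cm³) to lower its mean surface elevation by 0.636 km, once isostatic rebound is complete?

3.29 km

Net drop Δ = e − u = e − e ρ_c/ρ_m = e (ρ_m − ρ_c)/ρ_m.
e = Δ ρ_m/(ρ_m − ρ_c) = 0.636 km × 3.31/0.64 = 3.29 km.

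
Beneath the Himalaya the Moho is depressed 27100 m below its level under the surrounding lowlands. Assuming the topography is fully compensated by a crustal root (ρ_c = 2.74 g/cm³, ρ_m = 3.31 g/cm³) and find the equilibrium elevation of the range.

Balancing pressure at the compensation depth: ρ_c h = (ρ_m − ρ_c) r.
h = r (ρ_m − ρ_c) / ρ_c = 27100 m × (3.31 − 2.74) / 2.74 = 5640 m.

5640 m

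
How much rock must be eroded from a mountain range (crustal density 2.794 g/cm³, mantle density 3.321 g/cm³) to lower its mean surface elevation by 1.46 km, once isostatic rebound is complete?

Net drop Δ = e − u = e − e ρ_c/ρ_m = e (ρ_m − ρ_c)/ρ_m.
e = Δ ρ_m/(ρ_m − ρ_c) = 1.46 km × 3.321/0.527 = 9.2 km.

9.2 km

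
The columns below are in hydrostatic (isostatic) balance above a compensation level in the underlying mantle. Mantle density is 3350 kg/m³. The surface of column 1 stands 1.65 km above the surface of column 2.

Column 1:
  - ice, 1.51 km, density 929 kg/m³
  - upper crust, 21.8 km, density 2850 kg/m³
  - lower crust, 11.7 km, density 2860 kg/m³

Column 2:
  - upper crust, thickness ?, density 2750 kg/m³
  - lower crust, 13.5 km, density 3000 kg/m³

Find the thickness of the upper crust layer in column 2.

16.7 km

Take the compensation level at the base of the deeper column (depth z_c below the surface of column 1) and equate Σ ρ_i t_i down to z_c; mantle fills any gap and the z_c terms cancel.
Column 1: 1.51×929 + 21.8×2850 + 11.7×2860 + (z_c − 35.01)×3350
Column 2: 1.65×0 + x×2750 + 13.5×3000 + (z_c − 1.65 − 13.5 − x)×3350
The z_c×3350 term appears on both sides and cancels. Collect the known terms of each column as K = Σ(ρt)_known − 3350 × (depth of known layers): K_1 = 96994.79 − 3350×35.01 = −20288.71; K_2 = 40500 − 3350×(1.65 + 13.5) = −10252.5.
Balance: K_1 = K_2 − x×(3350 − 2750), so x = (K_2 − K_1)/(3350 − 2750) = 10036.2/600 = 16.7 km.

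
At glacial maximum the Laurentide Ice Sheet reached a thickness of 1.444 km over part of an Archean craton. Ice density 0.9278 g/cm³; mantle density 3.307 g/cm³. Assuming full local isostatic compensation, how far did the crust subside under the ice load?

For local isostatic compensation: the ice load ρ_ice t is balanced by mantle displaced below, ρ_m s.
s = t ρ_ice / ρ_m = 1.444 km × 0.9278/3.307 = 0.405 km.

0.405 km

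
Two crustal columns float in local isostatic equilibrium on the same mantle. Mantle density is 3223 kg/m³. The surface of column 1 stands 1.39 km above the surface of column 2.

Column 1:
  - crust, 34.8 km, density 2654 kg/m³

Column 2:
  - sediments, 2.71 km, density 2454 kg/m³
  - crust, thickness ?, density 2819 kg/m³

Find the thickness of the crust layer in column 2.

32.8 km

Take the compensation level at the base of the deeper column (depth z_c below the surface of column 1) and equate Σ ρ_i t_i down to z_c; mantle fills any gap and the z_c terms cancel.
Column 1: 34.8×2654 + (z_c − 34.8)×3223
Column 2: 1.39×0 + 2.71×2454 + x×2819 + (z_c − 1.39 − 2.71 − x)×3223
The z_c×3223 term appears on both sides and cancels. Collect the known terms of each column as K = Σ(ρt)_known − 3223 × (depth of known layers): K_1 = 92359.2 − 3223×34.8 = −19801.2; K_2 = 6650.34 − 3223×(1.39 + 2.71) = −6563.96.
Balance: K_1 = K_2 − x×(3223 − 2819), so x = (K_2 − K_1)/(3223 − 2819) = 13237.2/404 = 32.8 km.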